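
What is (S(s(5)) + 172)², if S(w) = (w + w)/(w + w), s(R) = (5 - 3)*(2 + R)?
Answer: 29929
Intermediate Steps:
s(R) = 4 + 2*R (s(R) = 2*(2 + R) = 4 + 2*R)
S(w) = 1 (S(w) = (2*w)/((2*w)) = (2*w)*(1/(2*w)) = 1)
(S(s(5)) + 172)² = (1 + 172)² = 173² = 29929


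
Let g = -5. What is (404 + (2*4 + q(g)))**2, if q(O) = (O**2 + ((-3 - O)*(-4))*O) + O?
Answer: 222784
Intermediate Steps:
q(O) = O + O**2 + O*(12 + 4*O) (q(O) = (O**2 + (12 + 4*O)*O) + O = (O**2 + O*(12 + 4*O)) + O = O + O**2 + O*(12 + 4*O))
(404 + (2*4 + q(g)))**2 = (404 + (2*4 - 5*(13 + 5*(-5))))**2 = (404 + (8 - 5*(13 - 25)))**2 = (404 + (8 - 5*(-12)))**2 = (404 + (8 + 60))**2 = (404 + 68)**2 = 472**2 = 222784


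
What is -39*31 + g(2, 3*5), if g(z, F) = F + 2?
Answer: -1192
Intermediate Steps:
g(z, F) = 2 + F
-39*31 + g(2, 3*5) = -39*31 + (2 + 3*5) = -1209 + (2 + 15) = -1209 + 17 = -1192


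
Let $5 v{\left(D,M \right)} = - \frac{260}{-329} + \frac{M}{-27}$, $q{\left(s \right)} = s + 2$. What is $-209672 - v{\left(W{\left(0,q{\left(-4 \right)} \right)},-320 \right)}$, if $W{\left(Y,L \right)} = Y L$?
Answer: $- \frac{1862538836}{8883} \approx -2.0967 \cdot 10^{5}$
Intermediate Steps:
$q{\left(s \right)} = 2 + s$
$W{\left(Y,L \right)} = L Y$
$v{\left(D,M \right)} = \frac{52}{329} - \frac{M}{135}$ ($v{\left(D,M \right)} = \frac{- \frac{260}{-329} + \frac{M}{-27}}{5} = \frac{\left(-260\right) \left(- \frac{1}{329}\right) + M \left(- \frac{1}{27}\right)}{5} = \frac{\frac{260}{329} - \frac{M}{27}}{5} = \frac{52}{329} - \frac{M}{135}$)
$-209672 - v{\left(W{\left(0,q{\left(-4 \right)} \right)},-320 \right)} = -209672 - \left(\frac{52}{329} - - \frac{64}{27}\right) = -209672 - \left(\frac{52}{329} + \frac{64}{27}\right) = -209672 - \frac{22460}{8883} = - \frac{1862538836}{8883}$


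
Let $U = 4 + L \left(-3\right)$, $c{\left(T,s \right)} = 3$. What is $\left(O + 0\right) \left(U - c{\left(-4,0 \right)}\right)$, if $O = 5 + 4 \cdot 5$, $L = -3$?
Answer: $250$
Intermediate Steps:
$O = 25$ ($O = 5 + 20 = 25$)
$U = 13$ ($U = 4 - -9 = 4 + 9 = 13$)
$\left(O + 0\right) \left(U - c{\left(-4,0 \right)}\right) = \left(25 + 0\right) \left(13 - 3\right) = 25 \left(13 - 3\right) = 25 \cdot 10 = 250$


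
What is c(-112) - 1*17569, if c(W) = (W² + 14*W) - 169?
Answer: -6762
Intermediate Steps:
c(W) = -169 + W² + 14*W
c(-112) - 1*17569 = (-169 + (-112)² + 14*(-112)) - 1*17569 = (-169 + 12544 - 1568) - 17569 = 10807 - 17569 = -6762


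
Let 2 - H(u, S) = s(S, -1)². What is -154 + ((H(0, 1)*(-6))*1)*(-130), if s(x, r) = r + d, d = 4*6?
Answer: -411214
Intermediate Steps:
d = 24
s(x, r) = 24 + r (s(x, r) = r + 24 = 24 + r)
H(u, S) = -527 (H(u, S) = 2 - (24 - 1)² = 2 - 1*23² = 2 - 1*529 = 2 - 529 = -527)
-154 + ((H(0, 1)*(-6))*1)*(-130) = -154 + (-527*(-6)*1)*(-130) = -154 + (3162*1)*(-130) = -154 + 3162*(-130) = -154 - 411060 = -411214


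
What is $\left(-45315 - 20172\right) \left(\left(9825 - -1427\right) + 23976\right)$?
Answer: $-2306976036$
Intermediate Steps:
$\left(-45315 - 20172\right) \left(\left(9825 - -1427\right) + 23976\right) = - 65487 \left(\left(9825 + 1427\right) + 23976\right) = - 65487 \left(11252 + 23976\right) = \left(-65487\right) 35228 = -2306976036$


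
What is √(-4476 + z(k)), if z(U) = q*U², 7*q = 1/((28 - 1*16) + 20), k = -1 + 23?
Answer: I*√3507490/28 ≈ 66.887*I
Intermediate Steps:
k = 22
q = 1/224 (q = 1/(7*((28 - 1*16) + 20)) = 1/(7*((28 - 16) + 20)) = 1/(7*(12 + 20)) = (⅐)/32 = (⅐)*(1/32) = 1/224 ≈ 0.0044643)
z(U) = U²/224
√(-4476 + z(k)) = √(-4476 + (1/224)*22²) = √(-4476 + (1/224)*484) = √(-4476 + 121/56) = √(-250535/56) = I*√3507490/28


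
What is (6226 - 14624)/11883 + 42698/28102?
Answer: 7981757/9821649 ≈ 0.81267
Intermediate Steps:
(6226 - 14624)/11883 + 42698/28102 = -8398*1/11883 + 42698*(1/28102) = -494/699 + 21349/14051 = 7981757/9821649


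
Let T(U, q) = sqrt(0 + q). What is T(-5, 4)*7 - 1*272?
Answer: -258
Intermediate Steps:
T(U, q) = sqrt(q)
T(-5, 4)*7 - 1*272 = sqrt(4)*7 - 1*272 = 2*7 - 272 = 14 - 272 = -258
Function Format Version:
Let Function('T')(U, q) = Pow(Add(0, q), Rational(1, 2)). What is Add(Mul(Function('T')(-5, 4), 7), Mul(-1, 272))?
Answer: -258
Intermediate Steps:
Function('T')(U, q) = Pow(q, Rational(1, 2))
Add(Mul(Function('T')(-5, 4), 7), Mul(-1, 272)) = Add(Mul(Pow(4, Rational(1, 2)), 7), Mul(-1, 272)) = Add(Mul(2, 7), -272) = Add(14, -272) = -258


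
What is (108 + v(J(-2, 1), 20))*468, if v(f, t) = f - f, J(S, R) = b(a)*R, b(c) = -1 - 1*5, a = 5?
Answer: 50544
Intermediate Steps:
b(c) = -6 (b(c) = -1 - 5 = -6)
J(S, R) = -6*R
v(f, t) = 0
(108 + v(J(-2, 1), 20))*468 = (108 + 0)*468 = 108*468 = 50544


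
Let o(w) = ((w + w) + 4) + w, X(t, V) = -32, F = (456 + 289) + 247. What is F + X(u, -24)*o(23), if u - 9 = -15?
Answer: -1344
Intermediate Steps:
F = 992 (F = 745 + 247 = 992)
u = -6 (u = 9 - 15 = -6)
o(w) = 4 + 3*w (o(w) = (2*w + 4) + w = (4 + 2*w) + w = 4 + 3*w)
F + X(u, -24)*o(23) = 992 - 32*(4 + 3*23) = 992 - 32*(4 + 69) = 992 - 32*73 = 992 - 2336 = -1344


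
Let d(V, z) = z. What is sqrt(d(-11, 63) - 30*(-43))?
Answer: sqrt(1353) ≈ 36.783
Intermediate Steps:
sqrt(d(-11, 63) - 30*(-43)) = sqrt(63 - 30*(-43)) = sqrt(63 + 1290) = sqrt(1353)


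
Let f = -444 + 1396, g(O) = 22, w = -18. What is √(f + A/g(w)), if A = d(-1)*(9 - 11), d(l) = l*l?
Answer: √115181/11 ≈ 30.853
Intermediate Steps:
d(l) = l²
f = 952
A = -2 (A = (-1)²*(9 - 11) = 1*(-2) = -2)
√(f + A/g(w)) = √(952 - 2/22) = √(952 - 2*1/22) = √(952 - 1/11) = √(10471/11) = √115181/11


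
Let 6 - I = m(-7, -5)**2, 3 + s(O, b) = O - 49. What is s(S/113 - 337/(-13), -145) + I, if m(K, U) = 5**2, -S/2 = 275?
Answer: -954768/1469 ≈ -649.94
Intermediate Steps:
S = -550 (S = -2*275 = -550)
m(K, U) = 25
s(O, b) = -52 + O (s(O, b) = -3 + (O - 49) = -3 + (-49 + O) = -52 + O)
I = -619 (I = 6 - 1*25**2 = 6 - 1*625 = 6 - 625 = -619)
s(S/113 - 337/(-13), -145) + I = (-52 + (-550/113 - 337/(-13))) - 619 = (-52 + (-550*1/113 - 337*(-1/13))) - 619 = (-52 + (-550/113 + 337/13)) - 619 = (-52 + 30931/1469) - 619 = -45457/1469 - 619 = -954768/1469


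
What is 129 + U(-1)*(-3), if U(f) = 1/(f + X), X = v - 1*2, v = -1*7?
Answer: 1293/10 ≈ 129.30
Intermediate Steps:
v = -7
X = -9 (X = -7 - 1*2 = -7 - 2 = -9)
U(f) = 1/(-9 + f) (U(f) = 1/(f - 9) = 1/(-9 + f))
129 + U(-1)*(-3) = 129 - 3/(-9 - 1) = 129 - 3/(-10) = 129 - 1/10*(-3) = 129 + 3/10 = 1293/10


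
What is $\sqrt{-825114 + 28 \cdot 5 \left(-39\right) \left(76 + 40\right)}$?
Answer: $i \sqrt{1458474} \approx 1207.7 i$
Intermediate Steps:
$\sqrt{-825114 + 28 \cdot 5 \left(-39\right) \left(76 + 40\right)} = \sqrt{-825114 + 140 \left(-39\right) 116} = \sqrt{-825114 - 633360} = \sqrt{-1458474} = i \sqrt{1458474}$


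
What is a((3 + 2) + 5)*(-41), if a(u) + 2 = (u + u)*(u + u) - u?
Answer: -15908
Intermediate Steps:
a(u) = -2 - u + 4*u**2 (a(u) = -2 + ((u + u)*(u + u) - u) = -2 + ((2*u)*(2*u) - u) = -2 + (4*u**2 - u) = -2 + (-u + 4*u**2) = -2 - u + 4*u**2)
a((3 + 2) + 5)*(-41) = (-2 - ((3 + 2) + 5) + 4*((3 + 2) + 5)**2)*(-41) = (-2 - (5 + 5) + 4*(5 + 5)**2)*(-41) = (-2 - 1*10 + 4*10**2)*(-41) = (-2 - 10 + 4*100)*(-41) = (-2 - 10 + 400)*(-41) = 388*(-41) = -15908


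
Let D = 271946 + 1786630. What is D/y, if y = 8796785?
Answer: 2058576/8796785 ≈ 0.23401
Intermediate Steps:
D = 2058576
D/y = 2058576/8796785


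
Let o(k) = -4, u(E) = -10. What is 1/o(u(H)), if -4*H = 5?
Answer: -¼ ≈ -0.25000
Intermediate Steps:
H = -5/4 (H = -¼*5 = -5/4 ≈ -1.2500)
1/o(u(H)) = 1/(-4) = -¼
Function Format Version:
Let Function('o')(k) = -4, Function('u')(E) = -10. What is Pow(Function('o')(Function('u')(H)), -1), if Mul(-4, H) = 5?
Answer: Rational(-1, 4) ≈ -0.25000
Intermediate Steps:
H = Rational(-5, 4) (H = Mul(Rational(-1, 4), 5) = Rational(-5, 4) ≈ -1.2500)
Pow(Function('o')(Function('u')(H)), -1) = Pow(-4, -1) = Rational(-1, 4)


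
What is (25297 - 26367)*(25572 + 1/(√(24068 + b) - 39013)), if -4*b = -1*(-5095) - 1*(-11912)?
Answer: -166579481271902800/6087977411 + 2140*√79265/6087977411 ≈ -2.7362e+7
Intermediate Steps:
b = -17007/4 (b = -(-1*(-5095) - 1*(-11912))/4 = -(5095 + 11912)/4 = -¼*17007 = -17007/4 ≈ -4251.8)
(25297 - 26367)*(25572 + 1/(√(24068 + b) - 39013)) = (25297 - 26367)*(25572 + 1/(√(24068 - 17007/4) - 39013)) = -1070*(25572 + 1/(√(79265/4) - 39013)) = -1070*(25572 + 1/(√79265/2 - 39013)) = -1070*(25572 + 1/(-39013 + √79265/2)) = -27362040 - 1070/(-39013 + √79265/2)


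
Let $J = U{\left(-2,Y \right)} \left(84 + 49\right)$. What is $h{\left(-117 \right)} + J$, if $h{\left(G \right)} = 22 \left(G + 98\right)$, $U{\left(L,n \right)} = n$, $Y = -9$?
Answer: $-1615$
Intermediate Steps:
$h{\left(G \right)} = 2156 + 22 G$ ($h{\left(G \right)} = 22 \left(98 + G\right) = 2156 + 22 G$)
$J = -1197$ ($J = - 9 \left(84 + 49\right) = \left(-9\right) 133 = -1197$)
$h{\left(-117 \right)} + J = \left(2156 + 22 \left(-117\right)\right) - 1197 = \left(2156 - 2574\right) - 1197 = -418 - 1197 = -1615$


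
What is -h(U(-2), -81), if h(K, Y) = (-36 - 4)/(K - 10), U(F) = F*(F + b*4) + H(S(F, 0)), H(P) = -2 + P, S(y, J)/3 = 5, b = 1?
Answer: -40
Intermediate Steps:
S(y, J) = 15 (S(y, J) = 3*5 = 15)
U(F) = 13 + F*(4 + F) (U(F) = F*(F + 1*4) + (-2 + 15) = F*(F + 4) + 13 = F*(4 + F) + 13 = 13 + F*(4 + F))
h(K, Y) = -40/(-10 + K)
-h(U(-2), -81) = -(-40)/(-10 + (13 + (-2)**2 + 4*(-2))) = -(-40)/(-10 + (13 + 4 - 8)) = -(-40)/(-10 + 9) = -(-40)/(-1) = -(-40)*(-1) = -1*40 = -40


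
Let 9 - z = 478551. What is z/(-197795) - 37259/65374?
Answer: 23914560803/12930650330 ≈ 1.8494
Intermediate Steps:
z = -478542 (z = 9 - 1*478551 = 9 - 478551 = -478542)
z/(-197795) - 37259/65374 = -478542/(-197795) - 37259/65374 = -478542*(-1/197795) - 37259*1/65374 = 478542/197795 - 37259/65374 = 23914560803/12930650330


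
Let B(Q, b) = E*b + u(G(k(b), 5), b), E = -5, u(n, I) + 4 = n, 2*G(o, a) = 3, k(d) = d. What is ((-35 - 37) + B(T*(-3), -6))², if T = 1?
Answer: 7921/4 ≈ 1980.3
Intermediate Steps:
G(o, a) = 3/2 (G(o, a) = (½)*3 = 3/2)
u(n, I) = -4 + n
B(Q, b) = -5/2 - 5*b (B(Q, b) = -5*b + (-4 + 3/2) = -5*b - 5/2 = -5/2 - 5*b)
((-35 - 37) + B(T*(-3), -6))² = ((-35 - 37) + (-5/2 - 5*(-6)))² = (-72 + (-5/2 + 30))² = (-72 + 55/2)² = (-89/2)² = 7921/4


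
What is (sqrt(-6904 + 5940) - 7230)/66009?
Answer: -2410/22003 + 2*I*sqrt(241)/66009 ≈ -0.10953 + 0.00047037*I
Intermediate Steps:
(sqrt(-6904 + 5940) - 7230)/66009 = (sqrt(-964) - 7230)*(1/66009) = (2*I*sqrt(241) - 7230)*(1/66009) = (-7230 + 2*I*sqrt(241))*(1/66009) = -2410/22003 + 2*I*sqrt(241)/66009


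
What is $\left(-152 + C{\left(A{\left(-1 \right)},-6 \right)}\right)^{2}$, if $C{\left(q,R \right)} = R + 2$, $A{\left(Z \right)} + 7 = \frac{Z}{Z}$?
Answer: $24336$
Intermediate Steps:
$A{\left(Z \right)} = -6$ ($A{\left(Z \right)} = -7 + \frac{Z}{Z} = -7 + 1 = -6$)
$C{\left(q,R \right)} = 2 + R$
$\left(-152 + C{\left(A{\left(-1 \right)},-6 \right)}\right)^{2} = \left(-152 + \left(2 - 6\right)\right)^{2} = \left(-152 - 4\right)^{2} = \left(-156\right)^{2} = 24336$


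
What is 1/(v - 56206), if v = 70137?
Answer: 1/13931 ≈ 7.1782e-5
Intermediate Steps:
1/(v - 56206) = 1/(70137 - 56206) = 1/13931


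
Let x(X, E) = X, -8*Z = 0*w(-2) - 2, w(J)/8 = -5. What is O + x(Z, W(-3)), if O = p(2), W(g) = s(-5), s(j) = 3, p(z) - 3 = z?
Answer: 21/4 ≈ 5.2500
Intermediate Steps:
p(z) = 3 + z
W(g) = 3
O = 5 (O = 3 + 2 = 5)
w(J) = -40 (w(J) = 8*(-5) = -40)
Z = ¼ (Z = -(0*(-40) - 2)/8 = -(0 - 2)/8 = -⅛*(-2) = ¼ ≈ 0.25000)
O + x(Z, W(-3)) = 5 + ¼ = 21/4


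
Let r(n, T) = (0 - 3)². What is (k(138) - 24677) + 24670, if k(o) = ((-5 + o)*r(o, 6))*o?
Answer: 165179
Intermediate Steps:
r(n, T) = 9 (r(n, T) = (-3)² = 9)
k(o) = o*(-45 + 9*o) (k(o) = ((-5 + o)*9)*o = (-45 + 9*o)*o = o*(-45 + 9*o))
(k(138) - 24677) + 24670 = (9*138*(-5 + 138) - 24677) + 24670 = (9*138*133 - 24677) + 24670 = (165186 - 24677) + 24670 = 140509 + 24670 = 165179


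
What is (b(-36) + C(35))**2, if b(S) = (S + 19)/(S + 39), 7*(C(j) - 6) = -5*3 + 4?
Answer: 676/441 ≈ 1.5329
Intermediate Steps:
C(j) = 31/7 (C(j) = 6 + (-5*3 + 4)/7 = 6 + (-15 + 4)/7 = 6 + (1/7)*(-11) = 6 - 11/7 = 31/7)
b(S) = (19 + S)/(39 + S)
(b(-36) + C(35))**2 = ((19 - 36)/(39 - 36) + 31/7)**2 = (-17/3 + 31/7)**2 = (-26/21)**2 = 676/441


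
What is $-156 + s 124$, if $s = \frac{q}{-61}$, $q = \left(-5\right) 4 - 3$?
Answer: $- \frac{6664}{61} \approx -109.25$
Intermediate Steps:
$q = -23$ ($q = -20 - 3 = -23$)
$s = \frac{23}{61}$ ($s = - \frac{23}{-61} = \left(-23\right) \left(- \frac{1}{61}\right) = \frac{23}{61} \approx 0.37705$)
$-156 + s 124 = -156 + \frac{23}{61} \cdot 124 = -156 + \frac{2852}{61} = - \frac{6664}{61}$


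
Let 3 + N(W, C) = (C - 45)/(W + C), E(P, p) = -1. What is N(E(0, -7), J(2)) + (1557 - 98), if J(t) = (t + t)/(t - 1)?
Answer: 4327/3 ≈ 1442.3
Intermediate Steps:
J(t) = 2*t/(-1 + t) (J(t) = (2*t)/(-1 + t) = 2*t/(-1 + t))
N(W, C) = -3 + (-45 + C)/(C + W) (N(W, C) = -3 + (C - 45)/(W + C) = -3 + (-45 + C)/(C + W))
N(E(0, -7), J(2)) + (1557 - 98) = (-45 - 3*(-1) - 4*2/(-1 + 2))/(2*2/(-1 + 2) - 1) + (1557 - 98) = (-45 + 3 - 4*2/1)/(2*2/1 - 1) + 1459 = (-45 + 3 - 4*2)/(2*2*1 - 1) + 1459 = (-45 + 3 - 2*4)/(4 - 1) + 1459 = (-45 + 3 - 8)/3 + 1459 = (⅓)*(-50) + 1459 = -50/3 + 1459 = 4327/3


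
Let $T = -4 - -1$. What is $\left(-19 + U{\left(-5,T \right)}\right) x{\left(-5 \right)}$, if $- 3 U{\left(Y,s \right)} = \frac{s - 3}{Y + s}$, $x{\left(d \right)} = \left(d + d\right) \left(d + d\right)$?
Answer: $-1925$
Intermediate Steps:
$x{\left(d \right)} = 4 d^{2}$ ($x{\left(d \right)} = 2 d 2 d = 4 d^{2}$)
$T = -3$ ($T = -4 + 1 = -3$)
$U{\left(Y,s \right)} = - \frac{-3 + s}{3 \left(Y + s\right)}$ ($U{\left(Y,s \right)} = - \frac{\left(s - 3\right) \frac{1}{Y + s}}{3} = - \frac{\left(-3 + s\right) \frac{1}{Y + s}}{3} = - \frac{\frac{1}{Y + s} \left(-3 + s\right)}{3} = - \frac{-3 + s}{3 \left(Y + s\right)}$)
$\left(-19 + U{\left(-5,T \right)}\right) x{\left(-5 \right)} = \left(-19 + \frac{1 - -1}{-5 - 3}\right) 4 \left(-5\right)^{2} = \left(-19 + \frac{1 + 1}{-8}\right) 4 \cdot 25 = \left(-19 - \frac{1}{4}\right) 100 = \left(- \frac{77}{4}\right) 100 = -1925$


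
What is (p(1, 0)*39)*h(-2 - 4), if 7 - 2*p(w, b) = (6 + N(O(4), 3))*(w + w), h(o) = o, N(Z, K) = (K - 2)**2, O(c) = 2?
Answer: 819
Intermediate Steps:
N(Z, K) = (-2 + K)**2
p(w, b) = 7/2 - 7*w (p(w, b) = 7/2 - (6 + (-2 + 3)**2)*(w + w)/2 = 7/2 - (6 + 1**2)*2*w/2 = 7/2 - (6 + 1)*2*w/2 = 7/2 - 7*2*w/2 = 7/2 - 7*w)
(p(1, 0)*39)*h(-2 - 4) = ((7/2 - 7*1)*39)*(-2 - 4) = ((7/2 - 7)*39)*(-6) = -7/2*39*(-6) = -273/2*(-6) = 819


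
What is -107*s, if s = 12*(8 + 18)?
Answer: -33384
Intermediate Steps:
s = 312 (s = 12*26 = 312)
-107*s = -107*312 = -33384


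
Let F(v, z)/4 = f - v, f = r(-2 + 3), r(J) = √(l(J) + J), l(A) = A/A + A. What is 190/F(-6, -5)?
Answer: 95/11 - 95*√3/66 ≈ 6.1433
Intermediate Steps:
l(A) = 1 + A
r(J) = √(1 + 2*J) (r(J) = √((1 + J) + J) = √(1 + 2*J))
f = √3 (f = √(1 + 2*(-2 + 3)) = √(1 + 2*1) = √(1 + 2) = √3 ≈ 1.7320)
F(v, z) = -4*v + 4*√3 (F(v, z) = 4*(√3 - v) = -4*v + 4*√3)
190/F(-6, -5) = 190/(-4*(-6) + 4*√3) = 190/(24 + 4*√3)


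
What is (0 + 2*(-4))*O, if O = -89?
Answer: 712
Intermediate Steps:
(0 + 2*(-4))*O = (0 + 2*(-4))*(-89) = (0 - 8)*(-89) = -8*(-89) = 712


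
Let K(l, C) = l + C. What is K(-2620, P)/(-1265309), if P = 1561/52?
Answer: 134679/65796068 ≈ 0.0020469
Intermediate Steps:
P = 1561/52 (P = 1561*(1/52) = 1561/52 ≈ 30.019)
K(l, C) = C + l
K(-2620, P)/(-1265309) = (1561/52 - 2620)/(-1265309) = -134679/52*(-1/1265309) = 134679/65796068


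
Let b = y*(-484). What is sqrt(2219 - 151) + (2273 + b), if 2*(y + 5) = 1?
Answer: 4451 + 2*sqrt(517) ≈ 4496.5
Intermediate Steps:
y = -9/2 (y = -5 + (1/2)*1 = -5 + 1/2 = -9/2 ≈ -4.5000)
b = 2178 (b = -9/2*(-484) = 2178)
sqrt(2219 - 151) + (2273 + b) = sqrt(2219 - 151) + (2273 + 2178) = sqrt(2068) + 4451 = 2*sqrt(517) + 4451 = 4451 + 2*sqrt(517)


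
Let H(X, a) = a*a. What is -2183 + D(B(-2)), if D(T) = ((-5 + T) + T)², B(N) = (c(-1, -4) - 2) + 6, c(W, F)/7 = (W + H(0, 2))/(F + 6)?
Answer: -1607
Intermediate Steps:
H(X, a) = a²
c(W, F) = 7*(4 + W)/(6 + F) (c(W, F) = 7*((W + 2²)/(F + 6)) = 7*((W + 4)/(6 + F)) = 7*((4 + W)/(6 + F)) = 7*(4 + W)/(6 + F))
B(N) = 29/2 (B(N) = (7*(4 - 1)/(6 - 4) - 2) + 6 = (7*3/2 - 2) + 6 = (7*(½)*3 - 2) + 6 = (21/2 - 2) + 6 = 17/2 + 6 = 29/2)
D(T) = (-5 + 2*T)²
-2183 + D(B(-2)) = -2183 + (-5 + 2*(29/2))² = -2183 + (-5 + 29)² = -2183 + 24² = -2183 + 576 = -1607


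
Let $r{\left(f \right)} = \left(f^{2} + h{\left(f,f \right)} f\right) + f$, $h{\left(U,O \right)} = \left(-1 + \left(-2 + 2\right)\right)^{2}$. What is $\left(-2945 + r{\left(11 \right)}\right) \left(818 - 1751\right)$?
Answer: $2614266$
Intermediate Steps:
$h{\left(U,O \right)} = 1$ ($h{\left(U,O \right)} = \left(-1 + 0\right)^{2} = \left(-1\right)^{2} = 1$)
$r{\left(f \right)} = f^{2} + 2 f$ ($r{\left(f \right)} = \left(f^{2} + 1 f\right) + f = \left(f^{2} + f\right) + f = \left(f + f^{2}\right) + f = f^{2} + 2 f$)
$\left(-2945 + r{\left(11 \right)}\right) \left(818 - 1751\right) = \left(-2945 + 11 \left(2 + 11\right)\right) \left(818 - 1751\right) = \left(-2945 + 11 \cdot 13\right) \left(-933\right) = \left(-2945 + 143\right) \left(-933\right) = \left(-2802\right) \left(-933\right) = 2614266$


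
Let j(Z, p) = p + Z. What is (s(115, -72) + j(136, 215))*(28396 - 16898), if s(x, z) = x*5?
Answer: 10647148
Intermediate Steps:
s(x, z) = 5*x
j(Z, p) = Z + p
(s(115, -72) + j(136, 215))*(28396 - 16898) = (5*115 + (136 + 215))*(28396 - 16898) = (575 + 351)*11498 = 926*11498 = 10647148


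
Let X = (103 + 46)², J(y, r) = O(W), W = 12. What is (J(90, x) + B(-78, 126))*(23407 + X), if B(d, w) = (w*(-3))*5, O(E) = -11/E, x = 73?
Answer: -258722782/3 ≈ -8.6241e+7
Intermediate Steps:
B(d, w) = -15*w (B(d, w) = -3*w*5 = -15*w)
J(y, r) = -11/12
X = 22201 (X = 149² = 22201)
(J(90, x) + B(-78, 126))*(23407 + X) = (-11/12 - 15*126)*(23407 + 22201) = (-11/12 - 1890)*45608 = -22691/12*45608 = -258722782/3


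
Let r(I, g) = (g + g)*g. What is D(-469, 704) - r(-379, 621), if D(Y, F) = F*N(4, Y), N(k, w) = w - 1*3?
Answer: -1103570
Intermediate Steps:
N(k, w) = -3 + w (N(k, w) = w - 3 = -3 + w)
D(Y, F) = F*(-3 + Y)
r(I, g) = 2*g**2 (r(I, g) = (2*g)*g = 2*g**2)
D(-469, 704) - r(-379, 621) = 704*(-3 - 469) - 2*621**2 = 704*(-472) - 2*385641 = -332288 - 1*771282 = -332288 - 771282 = -1103570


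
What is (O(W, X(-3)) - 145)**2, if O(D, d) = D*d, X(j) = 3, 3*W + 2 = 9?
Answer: 19044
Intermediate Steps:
W = 7/3 (W = -2/3 + (1/3)*9 = -2/3 + 3 = 7/3 ≈ 2.3333)
(O(W, X(-3)) - 145)**2 = ((7/3)*3 - 145)**2 = (7 - 145)**2 = (-138)**2 = 19044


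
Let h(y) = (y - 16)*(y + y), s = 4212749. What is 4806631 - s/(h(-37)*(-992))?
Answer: 18700798140493/3890624 ≈ 4.8066e+6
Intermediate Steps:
h(y) = 2*y*(-16 + y) (h(y) = (-16 + y)*(2*y) = 2*y*(-16 + y))
4806631 - s/(h(-37)*(-992)) = 4806631 - 4212749/((2*(-37)*(-16 - 37))*(-992)) = 4806631 - 4212749/((2*(-37)*(-53))*(-992)) = 4806631 - 4212749/(3922*(-992)) = 4806631 - 4212749/(-3890624) = 4806631 - 4212749*(-1)/3890624 = 4806631 - 1*(-4212749/3890624) = 4806631 + 4212749/3890624 = 18700798140493/3890624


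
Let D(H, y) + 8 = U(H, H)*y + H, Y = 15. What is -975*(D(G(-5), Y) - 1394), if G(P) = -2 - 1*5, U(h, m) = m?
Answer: 1476150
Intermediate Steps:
G(P) = -7 (G(P) = -2 - 5 = -7)
D(H, y) = -8 + H + H*y (D(H, y) = -8 + (H*y + H) = -8 + (H + H*y) = -8 + H + H*y)
-975*(D(G(-5), Y) - 1394) = -975*((-8 - 7 - 7*15) - 1394) = -975*((-8 - 7 - 105) - 1394) = -975*(-120 - 1394) = -975*(-1514) = 1476150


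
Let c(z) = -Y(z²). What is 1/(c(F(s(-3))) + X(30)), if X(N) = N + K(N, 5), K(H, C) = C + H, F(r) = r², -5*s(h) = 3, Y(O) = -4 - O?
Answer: 625/43206 ≈ 0.014466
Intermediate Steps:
s(h) = -⅗ (s(h) = -⅕*3 = -⅗)
X(N) = 5 + 2*N (X(N) = N + (5 + N) = 5 + 2*N)
c(z) = 4 + z² (c(z) = -(-4 - z²) = 4 + z²)
1/(c(F(s(-3))) + X(30)) = 1/((4 + ((-⅗)²)²) + (5 + 2*30)) = 1/((4 + (9/25)²) + (5 + 60)) = 1/((4 + 81/625) + 65) = 1/(2581/625 + 65) = 1/(43206/625) = 625/43206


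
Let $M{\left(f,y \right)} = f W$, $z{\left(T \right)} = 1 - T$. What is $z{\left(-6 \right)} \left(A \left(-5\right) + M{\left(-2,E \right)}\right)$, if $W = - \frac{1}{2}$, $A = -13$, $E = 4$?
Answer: $462$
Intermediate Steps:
$W = - \frac{1}{2}$ ($W = \left(-1\right) \frac{1}{2} = - \frac{1}{2} \approx -0.5$)
$M{\left(f,y \right)} = - \frac{f}{2}$ ($M{\left(f,y \right)} = f \left(- \frac{1}{2}\right) = - \frac{f}{2}$)
$z{\left(-6 \right)} \left(A \left(-5\right) + M{\left(-2,E \right)}\right) = \left(1 - -6\right) \left(\left(-13\right) \left(-5\right) - -1\right) = \left(1 + 6\right) \left(65 + 1\right) = 7 \cdot 66 = 462$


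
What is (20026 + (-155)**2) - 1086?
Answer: 42965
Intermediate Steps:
(20026 + (-155)**2) - 1086 = (20026 + 24025) - 1086 = 44051 - 1086 = 42965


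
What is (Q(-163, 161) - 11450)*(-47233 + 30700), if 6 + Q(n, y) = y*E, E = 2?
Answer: 184078422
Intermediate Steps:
Q(n, y) = -6 + 2*y (Q(n, y) = -6 + y*2 = -6 + 2*y)
(Q(-163, 161) - 11450)*(-47233 + 30700) = ((-6 + 2*161) - 11450)*(-47233 + 30700) = ((-6 + 322) - 11450)*(-16533) = (316 - 11450)*(-16533) = -11134*(-16533) = 184078422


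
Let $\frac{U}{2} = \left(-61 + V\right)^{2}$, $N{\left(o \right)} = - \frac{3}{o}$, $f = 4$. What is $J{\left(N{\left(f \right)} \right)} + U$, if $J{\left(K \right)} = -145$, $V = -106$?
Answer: $55633$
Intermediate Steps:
$U = 55778$ ($U = 2 \left(-61 - 106\right)^{2} = 2 \left(-167\right)^{2} = 2 \cdot 27889 = 55778$)
$J{\left(N{\left(f \right)} \right)} + U = -145 + 55778 = 55633$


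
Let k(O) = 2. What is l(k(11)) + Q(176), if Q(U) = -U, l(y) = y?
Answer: -174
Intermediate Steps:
l(k(11)) + Q(176) = 2 - 1*176 = 2 - 176 = -174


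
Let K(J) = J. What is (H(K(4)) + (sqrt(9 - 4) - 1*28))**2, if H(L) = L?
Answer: (24 - sqrt(5))**2 ≈ 473.67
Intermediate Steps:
(H(K(4)) + (sqrt(9 - 4) - 1*28))**2 = (4 + (sqrt(9 - 4) - 1*28))**2 = (4 + (sqrt(5) - 28))**2 = (4 + (-28 + sqrt(5)))**2 = (-24 + sqrt(5))**2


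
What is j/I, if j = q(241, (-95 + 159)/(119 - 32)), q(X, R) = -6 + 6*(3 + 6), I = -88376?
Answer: -6/11047 ≈ -0.00054313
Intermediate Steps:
q(X, R) = 48 (q(X, R) = -6 + 6*9 = -6 + 54 = 48)
j = 48
j/I = 48/(-88376) = 48*(-1/88376) = -6/11047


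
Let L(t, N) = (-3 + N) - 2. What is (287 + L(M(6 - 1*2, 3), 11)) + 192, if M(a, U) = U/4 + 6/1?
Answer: 485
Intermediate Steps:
M(a, U) = 6 + U/4 (M(a, U) = U*(¼) + 6*1 = U/4 + 6 = 6 + U/4)
L(t, N) = -5 + N
(287 + L(M(6 - 1*2, 3), 11)) + 192 = (287 + (-5 + 11)) + 192 = (287 + 6) + 192 = 293 + 192 = 485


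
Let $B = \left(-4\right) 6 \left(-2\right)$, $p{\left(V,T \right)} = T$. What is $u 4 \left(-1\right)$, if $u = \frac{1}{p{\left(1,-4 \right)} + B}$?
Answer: $- \frac{1}{11} \approx -0.090909$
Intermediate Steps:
$B = 48$ ($B = \left(-24\right) \left(-2\right) = 48$)
$u = \frac{1}{44}$ ($u = \frac{1}{-4 + 48} = \frac{1}{44} \approx 0.022727$)
$u 4 \left(-1\right) = \frac{1}{44} \cdot 4 \left(-1\right) = \frac{1}{11} \left(-1\right) = - \frac{1}{11}$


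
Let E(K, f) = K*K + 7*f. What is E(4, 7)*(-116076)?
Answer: -7544940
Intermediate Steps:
E(K, f) = K**2 + 7*f
E(4, 7)*(-116076) = (4**2 + 7*7)*(-116076) = (16 + 49)*(-116076) = 65*(-116076) = -7544940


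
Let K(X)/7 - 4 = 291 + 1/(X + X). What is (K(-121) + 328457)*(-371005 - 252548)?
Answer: -49875707924301/242 ≈ -2.0610e+11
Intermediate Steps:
K(X) = 2065 + 7/(2*X) (K(X) = 28 + 7*(291 + 1/(X + X)) = 28 + 7*(291 + 1/(2*X)) = 28 + (2037 + 7/(2*X)) = 2065 + 7/(2*X))
(K(-121) + 328457)*(-371005 - 252548) = ((2065 + (7/2)/(-121)) + 328457)*(-371005 - 252548) = ((2065 + (7/2)*(-1/121)) + 328457)*(-623553) = ((2065 - 7/242) + 328457)*(-623553) = (499723/242 + 328457)*(-623553) = (79986317/242)*(-623553) = -49875707924301/242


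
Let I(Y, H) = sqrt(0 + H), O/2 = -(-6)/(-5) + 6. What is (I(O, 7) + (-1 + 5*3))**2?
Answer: (14 + sqrt(7))**2 ≈ 277.08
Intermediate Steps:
O = 48/5 (O = 2*(-(-6)/(-5) + 6) = 2*(-(-6)*(-1)/5 + 6) = 2*(-2*3/5 + 6) = 2*(-6/5 + 6) = 2*(24/5) = 48/5 ≈ 9.6000)
I(Y, H) = sqrt(H)
(I(O, 7) + (-1 + 5*3))**2 = (sqrt(7) + (-1 + 5*3))**2 = (sqrt(7) + (-1 + 15))**2 = (sqrt(7) + 14)**2 = (14 + sqrt(7))**2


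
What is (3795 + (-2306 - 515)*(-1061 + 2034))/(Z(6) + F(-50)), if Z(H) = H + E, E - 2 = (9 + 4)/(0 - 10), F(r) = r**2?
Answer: -27410380/25067 ≈ -1093.5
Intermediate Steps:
E = 7/10 (E = 2 + (9 + 4)/(0 - 10) = 2 + 13/(-10) = 2 + 13*(-1/10) = 2 - 13/10 = 7/10 ≈ 0.70000)
Z(H) = 7/10 + H (Z(H) = H + 7/10 = 7/10 + H)
(3795 + (-2306 - 515)*(-1061 + 2034))/(Z(6) + F(-50)) = (3795 + (-2306 - 515)*(-1061 + 2034))/((7/10 + 6) + (-50)**2) = (3795 - 2821*973)/(67/10 + 2500) = (3795 - 2744833)/(25067/10) = -2741038*10/25067 = -27410380/25067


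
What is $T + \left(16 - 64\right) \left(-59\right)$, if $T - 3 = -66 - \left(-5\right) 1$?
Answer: $2774$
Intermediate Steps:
$T = -58$ ($T = 3 - \left(66 - 5\right) = 3 - 61 = -58$)
$T + \left(16 - 64\right) \left(-59\right) = -58 + \left(16 - 64\right) \left(-59\right) = -58 - -2832 = -58 + 2832 = 2774$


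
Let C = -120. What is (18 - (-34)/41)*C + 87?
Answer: -89073/41 ≈ -2172.5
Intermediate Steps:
(18 - (-34)/41)*C + 87 = (18 - (-34)/41)*(-120) + 87 = (18 - 1*(-34/41))*(-120) + 87 = (18 + 34/41)*(-120) + 87 = (772/41)*(-120) + 87 = -92640/41 + 87 = -89073/41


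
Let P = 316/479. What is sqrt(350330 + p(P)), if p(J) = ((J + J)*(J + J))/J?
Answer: 11*sqrt(664303066)/479 ≈ 591.89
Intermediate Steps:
P = 316/479 (P = 316*(1/479) = 316/479 ≈ 0.65971)
p(J) = 4*J (p(J) = ((2*J)*(2*J))/J = (4*J**2)/J = 4*J)
sqrt(350330 + p(P)) = sqrt(350330 + 4*(316/479)) = sqrt(350330 + 1264/479) = sqrt(167809334/479) = 11*sqrt(664303066)/479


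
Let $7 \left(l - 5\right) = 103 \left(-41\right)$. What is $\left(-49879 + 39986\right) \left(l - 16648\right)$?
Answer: $\frac{1194322532}{7} \approx 1.7062 \cdot 10^{8}$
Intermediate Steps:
$l = - \frac{4188}{7}$ ($l = 5 + \frac{103 \left(-41\right)}{7} = 5 + \frac{1}{7} \left(-4223\right) = 5 - \frac{4223}{7} = - \frac{4188}{7} \approx -598.29$)
$\left(-49879 + 39986\right) \left(l - 16648\right) = \left(-49879 + 39986\right) \left(- \frac{4188}{7} - 16648\right) = \left(-9893\right) \left(- \frac{120724}{7}\right) = \frac{1194322532}{7}$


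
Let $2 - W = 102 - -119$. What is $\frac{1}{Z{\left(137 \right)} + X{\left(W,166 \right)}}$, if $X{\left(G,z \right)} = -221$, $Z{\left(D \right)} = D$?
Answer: $- \frac{1}{84} \approx -0.011905$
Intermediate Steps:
$W = -219$ ($W = 2 - \left(102 - -119\right) = 2 - \left(102 + 119\right) = 2 - 221 = -219$)
$\frac{1}{Z{\left(137 \right)} + X{\left(W,166 \right)}} = \frac{1}{137 - 221} = \frac{1}{-84} = - \frac{1}{84}$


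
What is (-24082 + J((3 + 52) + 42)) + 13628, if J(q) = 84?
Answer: -10370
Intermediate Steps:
(-24082 + J((3 + 52) + 42)) + 13628 = (-24082 + 84) + 13628 = -23998 + 13628 = -10370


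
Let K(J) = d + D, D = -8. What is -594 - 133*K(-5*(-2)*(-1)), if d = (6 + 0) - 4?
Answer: 204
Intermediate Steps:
d = 2 (d = 6 - 4 = 2)
K(J) = -6 (K(J) = 2 - 8 = -6)
-594 - 133*K(-5*(-2)*(-1)) = -594 - 133*(-6) = -594 + 798 = 204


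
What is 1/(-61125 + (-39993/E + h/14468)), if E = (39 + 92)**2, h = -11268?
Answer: -62071337/3794303471343 ≈ -1.6359e-5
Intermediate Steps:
E = 17161 (E = 131**2 = 17161)
1/(-61125 + (-39993/E + h/14468)) = 1/(-61125 + (-39993/17161 - 11268/14468)) = 1/(-61125 + (-39993*1/17161 - 11268*1/14468)) = 1/(-61125 + (-39993/17161 - 2817/3617)) = 1/(-61125 - 192997218/62071337) = 1/(-3794303471343/62071337) = -62071337/3794303471343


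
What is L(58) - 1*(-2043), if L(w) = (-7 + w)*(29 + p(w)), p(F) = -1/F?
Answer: 204225/58 ≈ 3521.1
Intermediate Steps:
L(w) = (-7 + w)*(29 - 1/w)
L(58) - 1*(-2043) = (-204 + 7/58 + 29*58) - 1*(-2043) = (-204 + 7*(1/58) + 1682) + 2043 = (-204 + 7/58 + 1682) + 2043 = 85731/58 + 2043 = 204225/58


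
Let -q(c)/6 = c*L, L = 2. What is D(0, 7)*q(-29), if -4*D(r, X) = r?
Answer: 0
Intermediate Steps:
D(r, X) = -r/4
q(c) = -12*c (q(c) = -6*c*2 = -12*c)
D(0, 7)*q(-29) = (-1/4*0)*(-12*(-29)) = 0*348 = 0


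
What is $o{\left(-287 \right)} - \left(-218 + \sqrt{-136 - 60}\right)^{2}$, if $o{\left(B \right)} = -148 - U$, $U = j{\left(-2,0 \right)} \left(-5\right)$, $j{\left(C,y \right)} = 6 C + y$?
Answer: $-47536 + 6104 i \approx -47536.0 + 6104.0 i$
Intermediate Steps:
$j{\left(C,y \right)} = y + 6 C$
$U = 60$ ($U = \left(0 + 6 \left(-2\right)\right) \left(-5\right) = \left(0 - 12\right) \left(-5\right) = \left(-12\right) \left(-5\right) = 60$)
$o{\left(B \right)} = -208$ ($o{\left(B \right)} = -148 - 60 = -208$)
$o{\left(-287 \right)} - \left(-218 + \sqrt{-136 - 60}\right)^{2} = -208 - \left(-218 + \sqrt{-136 - 60}\right)^{2} = -208 - \left(-218 + \sqrt{-196}\right)^{2} = -208 - \left(-218 + 14 i\right)^{2}$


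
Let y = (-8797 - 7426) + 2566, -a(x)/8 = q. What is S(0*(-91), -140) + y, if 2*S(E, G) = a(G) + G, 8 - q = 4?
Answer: -13743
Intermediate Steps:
q = 4 (q = 8 - 1*4 = 8 - 4 = 4)
a(x) = -32 (a(x) = -8*4 = -32)
S(E, G) = -16 + G/2 (S(E, G) = (-32 + G)/2 = -16 + G/2)
y = -13657 (y = -16223 + 2566 = -13657)
S(0*(-91), -140) + y = (-16 + (½)*(-140)) - 13657 = (-16 - 70) - 13657 = -86 - 13657 = -13743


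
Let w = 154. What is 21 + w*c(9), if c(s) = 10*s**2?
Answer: 124761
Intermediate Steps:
21 + w*c(9) = 21 + 154*(10*9**2) = 21 + 154*(10*81) = 21 + 154*810 = 21 + 124740 = 124761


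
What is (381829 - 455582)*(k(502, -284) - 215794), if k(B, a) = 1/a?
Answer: 4519989260241/284 ≈ 1.5915e+10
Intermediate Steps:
(381829 - 455582)*(k(502, -284) - 215794) = (381829 - 455582)*(1/(-284) - 215794) = -73753*(-1/284 - 215794) = -73753*(-61285497/284) = 4519989260241/284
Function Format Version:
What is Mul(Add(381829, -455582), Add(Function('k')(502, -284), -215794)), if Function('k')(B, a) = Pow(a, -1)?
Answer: Rational(4519989260241, 284) ≈ 1.5915e+10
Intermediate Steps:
Mul(Add(381829, -455582), Add(Function('k')(502, -284), -215794)) = Mul(Add(381829, -455582), Add(Pow(-284, -1), -215794)) = Mul(-73753, Add(Rational(-1, 284), -215794)) = Mul(-73753, Rational(-61285497, 284)) = Rational(4519989260241, 284)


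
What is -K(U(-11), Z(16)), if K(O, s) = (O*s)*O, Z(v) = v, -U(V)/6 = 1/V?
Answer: -576/121 ≈ -4.7603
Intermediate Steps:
U(V) = -6/V
K(O, s) = s*O²
-K(U(-11), Z(16)) = -16*(-6/(-11))² = -16*(-6*(-1/11))² = -16*(6/11)² = -16*36/121 = -1*576/121 = -576/121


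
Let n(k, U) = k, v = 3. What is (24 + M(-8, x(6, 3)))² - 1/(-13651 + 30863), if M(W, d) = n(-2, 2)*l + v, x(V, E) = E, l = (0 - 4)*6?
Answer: 96817499/17212 ≈ 5625.0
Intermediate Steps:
l = -24 (l = -4*6 = -24)
M(W, d) = 51 (M(W, d) = -2*(-24) + 3 = 48 + 3 = 51)
(24 + M(-8, x(6, 3)))² - 1/(-13651 + 30863) = (24 + 51)² - 1/(-13651 + 30863) = 75² - 1/17212 = 5625 - 1*1/17212 = 5625 - 1/17212 = 96817499/17212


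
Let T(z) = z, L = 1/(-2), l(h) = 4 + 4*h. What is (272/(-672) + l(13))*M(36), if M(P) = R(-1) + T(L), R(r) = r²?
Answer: 2335/84 ≈ 27.798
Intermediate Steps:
L = -½ ≈ -0.50000
M(P) = ½ (M(P) = (-1)² - ½ = 1 - ½ = ½)
(272/(-672) + l(13))*M(36) = (272/(-672) + (4 + 4*13))*(½) = (272*(-1/672) + (4 + 52))*(½) = (-17/42 + 56)*(½) = (2335/42)*(½) = 2335/84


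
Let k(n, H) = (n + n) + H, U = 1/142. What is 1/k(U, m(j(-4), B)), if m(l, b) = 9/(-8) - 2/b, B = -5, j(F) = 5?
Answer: -2840/2019 ≈ -1.4066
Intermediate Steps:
m(l, b) = -9/8 - 2/b (m(l, b) = 9*(-⅛) - 2/b = -9/8 - 2/b)
U = 1/142 ≈ 0.0070423
k(n, H) = H + 2*n (k(n, H) = 2*n + H = H + 2*n)
1/k(U, m(j(-4), B)) = 1/((-9/8 - 2/(-5)) + 2*(1/142)) = 1/((-9/8 - 2*(-⅕)) + 1/71) = 1/((-9/8 + ⅖) + 1/71) = 1/(-29/40 + 1/71) = 1/(-2019/2840) = -2840/2019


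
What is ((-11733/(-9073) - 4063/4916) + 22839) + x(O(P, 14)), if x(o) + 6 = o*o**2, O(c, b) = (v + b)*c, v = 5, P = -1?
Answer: 712507029261/44602868 ≈ 15974.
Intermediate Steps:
O(c, b) = c*(5 + b) (O(c, b) = (5 + b)*c = c*(5 + b))
x(o) = -6 + o**3 (x(o) = -6 + o*o**2 = -6 + o**3)
((-11733/(-9073) - 4063/4916) + 22839) + x(O(P, 14)) = ((-11733/(-9073) - 4063/4916) + 22839) + (-6 + (-(5 + 14))**3) = ((-11733*(-1/9073) - 4063*1/4916) + 22839) + (-6 + (-1*19)**3) = ((11733/9073 - 4063/4916) + 22839) + (-6 + (-19)**3) = (20815829/44602868 + 22839) + (-6 - 6859) = 1018705718081/44602868 - 6865 = 712507029261/44602868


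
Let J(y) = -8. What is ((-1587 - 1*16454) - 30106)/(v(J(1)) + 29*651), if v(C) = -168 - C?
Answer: -48147/18719 ≈ -2.5721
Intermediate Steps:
((-1587 - 1*16454) - 30106)/(v(J(1)) + 29*651) = ((-1587 - 1*16454) - 30106)/((-168 - 1*(-8)) + 29*651) = ((-1587 - 16454) - 30106)/((-168 + 8) + 18879) = (-18041 - 30106)/(-160 + 18879) = -48147/18719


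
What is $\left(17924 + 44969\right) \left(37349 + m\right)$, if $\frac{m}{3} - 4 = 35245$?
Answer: $8999736728$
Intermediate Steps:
$m = 105747$ ($m = 12 + 3 \cdot 35245 = 12 + 105735 = 105747$)
$\left(17924 + 44969\right) \left(37349 + m\right) = \left(17924 + 44969\right) \left(37349 + 105747\right) = 62893 \cdot 143096 = 8999736728$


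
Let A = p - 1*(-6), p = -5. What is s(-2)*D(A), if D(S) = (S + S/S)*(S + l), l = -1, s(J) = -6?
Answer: 0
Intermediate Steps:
A = 1 (A = -5 - 1*(-6) = -5 + 6 = 1)
D(S) = (1 + S)*(-1 + S) (D(S) = (S + S/S)*(S - 1) = (S + 1)*(-1 + S) = (1 + S)*(-1 + S))
s(-2)*D(A) = -6*(-1 + 1²) = -6*(-1 + 1) = -6*0 = 0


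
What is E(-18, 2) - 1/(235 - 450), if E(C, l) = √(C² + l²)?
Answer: 1/215 + 2*√82 ≈ 18.115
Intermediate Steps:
E(-18, 2) - 1/(235 - 450) = √((-18)² + 2²) - 1/(235 - 450) = √(324 + 4) - 1/(-215) = √328 - 1*(-1/215) = 2*√82 + 1/215 = 1/215 + 2*√82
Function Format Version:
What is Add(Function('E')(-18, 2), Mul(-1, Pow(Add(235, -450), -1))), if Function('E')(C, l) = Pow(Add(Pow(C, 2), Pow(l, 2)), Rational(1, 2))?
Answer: Add(Rational(1, 215), Mul(2, Pow(82, Rational(1, 2)))) ≈ 18.115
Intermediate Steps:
Add(Function('E')(-18, 2), Mul(-1, Pow(Add(235, -450), -1))) = Add(Pow(Add(Pow(-18, 2), Pow(2, 2)), Rational(1, 2)), Mul(-1, Pow(Add(235, -450), -1))) = Add(Pow(Add(324, 4), Rational(1, 2)), Mul(-1, Pow(-215, -1))) = Add(Pow(328, Rational(1, 2)), Mul(-1, Rational(-1, 215))) = Add(Mul(2, Pow(82, Rational(1, 2))), Rational(1, 215)) = Add(Rational(1, 215), Mul(2, Pow(82, Rational(1, 2))))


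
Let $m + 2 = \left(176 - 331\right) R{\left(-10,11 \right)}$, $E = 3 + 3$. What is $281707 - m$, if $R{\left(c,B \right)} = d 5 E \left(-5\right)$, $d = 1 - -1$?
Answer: $235209$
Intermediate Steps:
$d = 2$ ($d = 1 + 1 = 2$)
$E = 6$
$R{\left(c,B \right)} = -300$ ($R{\left(c,B \right)} = 2 \cdot 5 \cdot 6 \left(-5\right) = 2 \cdot 30 \left(-5\right) = 2 \left(-150\right) = -300$)
$m = 46498$ ($m = -2 + \left(176 - 331\right) \left(-300\right) = -2 - -46500 = -2 + 46500 = 46498$)
$281707 - m = 281707 - 46498 = 235209$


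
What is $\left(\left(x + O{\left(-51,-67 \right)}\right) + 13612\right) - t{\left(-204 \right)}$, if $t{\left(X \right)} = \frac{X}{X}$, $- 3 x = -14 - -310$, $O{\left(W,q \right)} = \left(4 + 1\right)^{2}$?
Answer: $\frac{40612}{3} \approx 13537.0$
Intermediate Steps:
$O{\left(W,q \right)} = 25$ ($O{\left(W,q \right)} = 5^{2} = 25$)
$x = - \frac{296}{3}$ ($x = - \frac{-14 - -310}{3} = - \frac{-14 + 310}{3} = \left(- \frac{1}{3}\right) 296 = - \frac{296}{3} \approx -98.667$)
$t{\left(X \right)} = 1$
$\left(\left(x + O{\left(-51,-67 \right)}\right) + 13612\right) - t{\left(-204 \right)} = \left(\left(- \frac{296}{3} + 25\right) + 13612\right) - 1 = \left(- \frac{221}{3} + 13612\right) - 1 = \frac{40615}{3} - 1 = \frac{40612}{3}$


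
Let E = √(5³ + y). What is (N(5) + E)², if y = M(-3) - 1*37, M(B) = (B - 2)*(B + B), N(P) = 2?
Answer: (2 + √118)² ≈ 165.45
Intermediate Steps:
M(B) = 2*B*(-2 + B) (M(B) = (-2 + B)*(2*B) = 2*B*(-2 + B))
y = -7 (y = 2*(-3)*(-2 - 3) - 1*37 = 2*(-3)*(-5) - 37 = 30 - 37 = -7)
E = √118 (E = √(5³ - 7) = √(125 - 7) = √118 ≈ 10.863)
(N(5) + E)² = (2 + √118)²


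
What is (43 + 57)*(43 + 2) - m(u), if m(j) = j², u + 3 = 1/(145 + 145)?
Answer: 377694839/84100 ≈ 4491.0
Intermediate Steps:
u = -869/290 (u = -3 + 1/(145 + 145) = -3 + 1/290 = -869/290 ≈ -2.9966)
(43 + 57)*(43 + 2) - m(u) = (43 + 57)*(43 + 2) - (-869/290)² = 100*45 - 1*755161/84100 = 4500 - 755161/84100 = 377694839/84100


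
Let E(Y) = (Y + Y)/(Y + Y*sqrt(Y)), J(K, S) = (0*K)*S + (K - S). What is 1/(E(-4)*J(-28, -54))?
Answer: 1/52 + I/26 ≈ 0.019231 + 0.038462*I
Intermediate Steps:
J(K, S) = K - S (J(K, S) = 0*S + (K - S) = 0 + (K - S) = K - S)
E(Y) = 2*Y/(Y + Y**(3/2)) (E(Y) = (2*Y)/(Y + Y**(3/2)) = 2*Y/(Y + Y**(3/2)))
1/(E(-4)*J(-28, -54)) = 1/((2*(-4)/(-4 + (-4)**(3/2)))*(-28 - 1*(-54))) = 1/((2*(-4)/(-4 - 8*I))*(-28 + 54)) = 1/((2*(-4)*((-4 + 8*I)/80))*26) = 1/((2/5 - 4*I/5)*26) = 1/(52/5 - 104*I/5) = 5*(52/5 + 104*I/5)/2704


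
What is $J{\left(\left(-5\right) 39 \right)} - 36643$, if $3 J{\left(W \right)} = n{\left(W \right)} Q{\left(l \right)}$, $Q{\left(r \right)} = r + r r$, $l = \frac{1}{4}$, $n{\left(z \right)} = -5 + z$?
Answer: $- \frac{219983}{6} \approx -36664.0$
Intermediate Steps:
$l = \frac{1}{4} \approx 0.25$
$Q{\left(r \right)} = r + r^{2}$
$J{\left(W \right)} = - \frac{25}{48} + \frac{5 W}{48}$ ($J{\left(W \right)} = \frac{\left(-5 + W\right) \frac{1 + \frac{1}{4}}{4}}{3} = \frac{\left(-5 + W\right) \frac{1}{4} \cdot \frac{5}{4}}{3} = \frac{\left(-5 + W\right) \frac{5}{16}}{3} = \frac{- \frac{25}{16} + \frac{5 W}{16}}{3} = - \frac{25}{48} + \frac{5 W}{48}$)
$J{\left(\left(-5\right) 39 \right)} - 36643 = \left(- \frac{25}{48} + \frac{5 \left(\left(-5\right) 39\right)}{48}\right) - 36643 = \left(- \frac{25}{48} + \frac{5}{48} \left(-195\right)\right) - 36643 = \left(- \frac{25}{48} - \frac{325}{16}\right) - 36643 = - \frac{125}{6} - 36643 = - \frac{219983}{6}$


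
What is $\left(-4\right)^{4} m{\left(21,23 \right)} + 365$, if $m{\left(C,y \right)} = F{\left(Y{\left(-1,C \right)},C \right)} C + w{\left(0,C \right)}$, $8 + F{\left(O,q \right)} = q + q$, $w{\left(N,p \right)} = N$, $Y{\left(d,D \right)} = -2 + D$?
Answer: $183149$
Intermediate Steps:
$F{\left(O,q \right)} = -8 + 2 q$ ($F{\left(O,q \right)} = -8 + \left(q + q\right) = -8 + 2 q$)
$m{\left(C,y \right)} = C \left(-8 + 2 C\right)$ ($m{\left(C,y \right)} = \left(-8 + 2 C\right) C + 0 = C \left(-8 + 2 C\right) + 0 = C \left(-8 + 2 C\right)$)
$\left(-4\right)^{4} m{\left(21,23 \right)} + 365 = \left(-4\right)^{4} \cdot 2 \cdot 21 \left(-4 + 21\right) + 365 = 256 \cdot 2 \cdot 21 \cdot 17 + 365 = 256 \cdot 714 + 365 = 182784 + 365 = 183149$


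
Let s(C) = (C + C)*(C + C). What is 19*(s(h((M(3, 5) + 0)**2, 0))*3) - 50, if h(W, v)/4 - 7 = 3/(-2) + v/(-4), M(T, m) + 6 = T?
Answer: 110302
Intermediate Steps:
M(T, m) = -6 + T
h(W, v) = 22 - v (h(W, v) = 28 + 4*(3/(-2) + v/(-4)) = 28 + 4*(3*(-1/2) + v*(-1/4)) = 28 + 4*(-3/2 - v/4) = 28 + (-6 - v) = 22 - v)
s(C) = 4*C**2 (s(C) = (2*C)*(2*C) = 4*C**2)
19*(s(h((M(3, 5) + 0)**2, 0))*3) - 50 = 19*((4*(22 - 1*0)**2)*3) - 50 = 19*((4*(22 + 0)**2)*3) - 50 = 19*((4*22**2)*3) - 50 = 19*((4*484)*3) - 50 = 19*(1936*3) - 50 = 19*5808 - 50 = 110352 - 50 = 110302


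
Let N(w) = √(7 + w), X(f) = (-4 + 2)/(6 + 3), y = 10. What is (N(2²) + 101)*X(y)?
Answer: -202/9 - 2*√11/9 ≈ -23.181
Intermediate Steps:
X(f) = -2/9
(N(2²) + 101)*X(y) = (√(7 + 2²) + 101)*(-2/9) = (√(7 + 4) + 101)*(-2/9) = (√11 + 101)*(-2/9) = (101 + √11)*(-2/9) = -202/9 - 2*√11/9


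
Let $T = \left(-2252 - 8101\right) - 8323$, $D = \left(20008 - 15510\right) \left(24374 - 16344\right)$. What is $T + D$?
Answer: $36100264$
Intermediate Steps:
$D = 36118940$ ($D = 4498 \cdot 8030 = 36118940$)
$T = -18676$ ($T = -10353 - 8323 = -18676$)
$T + D = -18676 + 36118940 = 36100264$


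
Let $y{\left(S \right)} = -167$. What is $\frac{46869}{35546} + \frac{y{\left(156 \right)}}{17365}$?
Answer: $\frac{807944003}{617256290} \approx 1.3089$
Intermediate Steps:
$\frac{46869}{35546} + \frac{y{\left(156 \right)}}{17365} = \frac{46869}{35546} - \frac{167}{17365} = \frac{807944003}{617256290}$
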